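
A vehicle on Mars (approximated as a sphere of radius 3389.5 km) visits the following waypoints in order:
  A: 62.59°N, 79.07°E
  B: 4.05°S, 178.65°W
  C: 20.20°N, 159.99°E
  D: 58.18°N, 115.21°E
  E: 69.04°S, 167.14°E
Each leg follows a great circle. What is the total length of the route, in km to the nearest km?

Leg A→B: central angle 1.7319 rad, distance 5870.1 km.
Leg B→C: central angle 0.5596 rad, distance 1896.8 km.
Leg C→D: central angle 0.8702 rad, distance 2949.7 km.
Leg D→E: central angle 2.3147 rad, distance 7845.8 km.
Total: 5870.1 + 1896.8 + 2949.7 + 7845.8 ≈ 18562 km.

18562 km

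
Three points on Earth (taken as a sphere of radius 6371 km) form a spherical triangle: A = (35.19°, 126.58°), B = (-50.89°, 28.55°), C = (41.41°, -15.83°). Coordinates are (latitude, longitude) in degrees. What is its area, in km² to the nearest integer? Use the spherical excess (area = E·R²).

Side lengths (central angles): a = 1.7468, b = 1.6755, c = 2.1167 rad; semiperimeter s = 2.7695.
By l'Huilier's theorem, tan(E/4) = √[tan(s/2) tan((s−a)/2) tan((s−b)/2) tan((s−c)/2)], giving spherical excess E = 2.6595 rad.
Area = E·R² = 2.6595 × (6371)² ≈ 107946189 km².

107946189 km²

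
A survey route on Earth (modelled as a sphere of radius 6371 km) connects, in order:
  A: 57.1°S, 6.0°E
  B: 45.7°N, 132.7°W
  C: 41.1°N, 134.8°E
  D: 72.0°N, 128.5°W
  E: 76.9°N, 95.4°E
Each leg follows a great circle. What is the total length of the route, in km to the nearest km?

33126 km

Leg A→B: central angle 2.6592 rad, distance 16942.1 km.
Leg B→C: central angle 1.1068 rad, distance 7051.4 km.
Leg C→D: central angle 0.9298 rad, distance 5923.5 km.
Leg D→E: central angle 0.5036 rad, distance 3208.6 km.
Total: 16942.1 + 7051.4 + 5923.5 + 3208.6 ≈ 33126 km.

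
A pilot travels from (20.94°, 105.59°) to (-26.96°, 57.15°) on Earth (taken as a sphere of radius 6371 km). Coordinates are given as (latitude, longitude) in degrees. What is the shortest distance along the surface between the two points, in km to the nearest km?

7454 km

With latitudes φ₁ = 20.940°, φ₂ = -26.960° and longitude difference Δλ = -48.440°:
cos c = sin φ₁ sin φ₂ + cos φ₁ cos φ₂ cos Δλ = (0.3574)(-0.4534) + (0.9340)(0.8913)(0.6634) = 0.39023,
so c = arccos(0.39023) = 1.16992 rad.
Distance = R·c = 6371 × 1.1699 ≈ 7454 km.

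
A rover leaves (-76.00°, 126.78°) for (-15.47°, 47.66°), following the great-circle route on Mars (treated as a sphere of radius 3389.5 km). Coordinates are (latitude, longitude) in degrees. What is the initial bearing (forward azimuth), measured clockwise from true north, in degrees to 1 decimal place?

With φ₁ = -1.3265, φ₂ = -0.2700, Δλ = -1.3809 rad, the forward-azimuth formula gives
θ = atan2( sin Δλ cos φ₂ , cos φ₁ sin φ₂ − sin φ₁ cos φ₂ cos Δλ ) = atan2(-0.9464, 0.1120) = -83.25°.
Adding 360° brings this into [0°, 360°): 276.7°.

276.7°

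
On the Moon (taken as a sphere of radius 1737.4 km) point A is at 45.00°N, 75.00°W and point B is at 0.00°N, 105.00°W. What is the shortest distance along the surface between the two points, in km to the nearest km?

1584 km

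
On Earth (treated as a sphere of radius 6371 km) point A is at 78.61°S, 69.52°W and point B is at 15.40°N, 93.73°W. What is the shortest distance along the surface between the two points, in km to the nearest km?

In radians: φ₁ = -1.3720, φ₂ = 0.2688, Δλ = -24.210° = -0.4225 rad.
cos c = sin φ₁ sin φ₂ + cos φ₁ cos φ₂ cos Δλ = (-0.9803)(0.2656) + (0.1975)(0.9641)(0.9120) = -0.08668,
so c = arccos(-0.08668) = 1.65758 rad.
Distance = R·c = 6371 × 1.6576 ≈ 10560 km.

10560 km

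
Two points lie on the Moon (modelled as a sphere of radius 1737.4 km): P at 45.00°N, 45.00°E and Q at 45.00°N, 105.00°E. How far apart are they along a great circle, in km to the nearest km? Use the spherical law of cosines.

In radians: φ₁ = 0.7854, φ₂ = 0.7854, Δλ = 60.000° = 1.0472 rad.
cos c = sin φ₁ sin φ₂ + cos φ₁ cos φ₂ cos Δλ = (0.7071)(0.7071) + (0.7071)(0.7071)(0.5000) = 0.75000,
so c = arccos(0.75000) = 0.72273 rad.
Distance = R·c = 1737.4 × 0.7227 ≈ 1256 km.

1256 km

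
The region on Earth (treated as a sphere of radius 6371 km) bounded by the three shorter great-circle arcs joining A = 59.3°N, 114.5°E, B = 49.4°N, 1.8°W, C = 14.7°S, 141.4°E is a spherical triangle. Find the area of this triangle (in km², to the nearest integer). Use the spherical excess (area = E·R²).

17828065 km²

Side lengths (central angles): a = 2.3416, b = 1.3467, c = 1.0407 rad; semiperimeter s = 2.3645.
By l'Huilier's theorem, tan(E/4) = √[tan(s/2) tan((s−a)/2) tan((s−b)/2) tan((s−c)/2)], giving spherical excess E = 0.4392 rad.
Area = E·R² = 0.4392 × (6371)² ≈ 17828065 km².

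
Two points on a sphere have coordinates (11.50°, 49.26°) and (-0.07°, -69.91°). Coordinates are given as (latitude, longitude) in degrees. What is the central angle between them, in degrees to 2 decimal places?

118.55°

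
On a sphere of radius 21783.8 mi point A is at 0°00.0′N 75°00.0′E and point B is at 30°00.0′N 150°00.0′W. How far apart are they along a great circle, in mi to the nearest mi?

48575 mi

In radians: φ₁ = 0.0000, φ₂ = 0.5236, Δλ = 135.000° = 2.3562 rad.
cos c = sin φ₁ sin φ₂ + cos φ₁ cos φ₂ cos Δλ = (0.0000)(0.5000) + (1.0000)(0.8660)(-0.7071) = -0.61237,
so c = arccos(-0.61237) = 2.22985 rad.
Distance = R·c = 21783.8 × 2.2299 ≈ 48575 mi.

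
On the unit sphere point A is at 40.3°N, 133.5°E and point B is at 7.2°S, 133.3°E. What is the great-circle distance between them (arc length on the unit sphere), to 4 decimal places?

0.8290

In radians: φ₁ = 0.7034, φ₂ = -0.1257, Δλ = -0.200° = -0.0035 rad.
cos c = sin φ₁ sin φ₂ + cos φ₁ cos φ₂ cos Δλ = (0.6468)(-0.1253) + (0.7627)(0.9921)(1.0000) = 0.67559,
so c = arccos(0.67559) = 0.82904 rad.
On the unit sphere the arc length equals the central angle: 0.8290.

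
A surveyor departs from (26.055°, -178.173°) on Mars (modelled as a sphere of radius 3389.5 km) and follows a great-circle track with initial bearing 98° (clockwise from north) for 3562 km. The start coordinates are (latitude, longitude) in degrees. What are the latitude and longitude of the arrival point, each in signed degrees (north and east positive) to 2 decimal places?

6.30°, -118.33°

Angular distance δ = d/R = 3562/3389.5 = 1.05089 rad; initial bearing θ = 1.7104 rad.
sin φ₂ = sin φ₁ cos δ + cos φ₁ sin δ cos θ = (0.4392)(0.4968) + (0.8984)(0.8679)(-0.1392) = 0.1097, so φ₂ = 6.30°.
Δλ = atan2(sin θ sin δ cos φ₁, cos δ − sin φ₁ sin φ₂) = atan2(0.7721, 0.4486) = 59.842°.
λ₂ = -178.173° + 59.842° = -118.33°.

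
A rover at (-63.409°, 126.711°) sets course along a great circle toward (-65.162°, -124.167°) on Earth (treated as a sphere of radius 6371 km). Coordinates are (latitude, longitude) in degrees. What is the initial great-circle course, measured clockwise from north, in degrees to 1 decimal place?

143.1°

With φ₁ = -1.1067, φ₂ = -1.1373, Δλ = 1.9045 rad, the forward-azimuth formula gives
θ = atan2( sin Δλ cos φ₂ , cos φ₁ sin φ₂ − sin φ₁ cos φ₂ cos Δλ ) = atan2(0.3969, -0.5293) = 143.13°.
So the initial bearing is 143.1°.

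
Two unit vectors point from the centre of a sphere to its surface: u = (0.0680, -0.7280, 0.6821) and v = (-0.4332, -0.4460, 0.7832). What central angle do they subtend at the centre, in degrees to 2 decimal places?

u·v = 0.8295; |u| = 0.9999, |v| = 1.0000.
cos θ = (u·v)/(|u||v|) = 0.8295, so θ = 33.95°.

33.95°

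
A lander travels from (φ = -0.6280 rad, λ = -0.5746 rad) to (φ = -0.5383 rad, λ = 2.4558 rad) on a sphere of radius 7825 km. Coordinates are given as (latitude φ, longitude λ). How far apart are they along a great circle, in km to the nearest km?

Let φ₁ = -0.6280 rad, φ₂ = -0.5383 rad, and Δλ = 3.0304 rad.
cos c = sin φ₁ sin φ₂ + cos φ₁ cos φ₂ cos Δλ = (-0.5875)(-0.5127) + (0.8092)(0.8586)(-0.9938) = -0.38927,
so c = arccos(-0.38927) = 1.97063 rad.
Distance = R·c = 7825 × 1.9706 ≈ 15420 km.

15420 km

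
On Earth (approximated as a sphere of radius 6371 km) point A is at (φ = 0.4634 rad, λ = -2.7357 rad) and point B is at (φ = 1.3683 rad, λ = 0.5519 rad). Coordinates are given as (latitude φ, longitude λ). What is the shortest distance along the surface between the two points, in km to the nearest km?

Let φ₁ = 0.4634 rad, φ₂ = 1.3683 rad, and Δλ = -2.9956 rad.
cos c = sin φ₁ sin φ₂ + cos φ₁ cos φ₂ cos Δλ = (0.4470)(0.9796) + (0.8945)(0.2011)(-0.9894) = 0.25987,
so c = arccos(0.25987) = 1.30791 rad.
Distance = R·c = 6371 × 1.3079 ≈ 8333 km.

8333 km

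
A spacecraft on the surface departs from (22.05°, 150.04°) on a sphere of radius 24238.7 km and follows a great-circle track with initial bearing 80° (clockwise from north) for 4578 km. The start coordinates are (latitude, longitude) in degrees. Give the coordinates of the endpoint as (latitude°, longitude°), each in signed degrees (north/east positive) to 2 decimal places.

Angular distance δ = d/R = 4578/24238.7 = 0.18887 rad; initial bearing θ = 1.3963 rad.
sin φ₂ = sin φ₁ cos δ + cos φ₁ sin δ cos θ = (0.3754)(0.9822) + (0.9269)(0.1878)(0.1736) = 0.3990, so φ₂ = 23.51°.
Δλ = atan2(sin θ sin δ cos φ₁, cos δ − sin φ₁ sin φ₂) = atan2(0.1714, 0.8324) = 11.633°.
λ₂ = 150.040° + 11.633° = 161.67°.

23.51°, 161.67°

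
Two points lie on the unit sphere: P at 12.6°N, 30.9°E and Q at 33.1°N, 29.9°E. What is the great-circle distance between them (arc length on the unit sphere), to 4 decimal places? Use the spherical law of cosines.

In radians: φ₁ = 0.2199, φ₂ = 0.5777, Δλ = -1.000° = -0.0175 rad.
cos c = sin φ₁ sin φ₂ + cos φ₁ cos φ₂ cos Δλ = (0.2181)(0.5461) + (0.9759)(0.8377)(0.9998) = 0.93655,
so c = arccos(0.93655) = 0.35815 rad.
On the unit sphere the arc length equals the central angle: 0.3581.

0.3581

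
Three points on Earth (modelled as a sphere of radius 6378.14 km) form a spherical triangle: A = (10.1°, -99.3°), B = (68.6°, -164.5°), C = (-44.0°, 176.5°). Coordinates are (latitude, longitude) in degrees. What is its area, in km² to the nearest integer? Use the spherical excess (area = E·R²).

Side lengths (central angles): a = 1.9808, b = 1.6211, c = 1.2514 rad; semiperimeter s = 2.4266.
By l'Huilier's theorem, tan(E/4) = √[tan(s/2) tan((s−a)/2) tan((s−b)/2) tan((s−c)/2)], giving spherical excess E = 1.5736 rad.
Area = E·R² = 1.5736 × (6378.14)² ≈ 64014898 km².

64014898 km²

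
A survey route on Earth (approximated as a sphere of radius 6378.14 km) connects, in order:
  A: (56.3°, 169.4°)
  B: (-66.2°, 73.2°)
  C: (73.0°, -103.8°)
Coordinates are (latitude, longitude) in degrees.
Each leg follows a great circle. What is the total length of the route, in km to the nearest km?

35052 km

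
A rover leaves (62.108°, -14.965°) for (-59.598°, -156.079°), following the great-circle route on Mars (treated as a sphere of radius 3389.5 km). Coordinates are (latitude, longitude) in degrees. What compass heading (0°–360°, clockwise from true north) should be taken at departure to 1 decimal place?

Δλ = -141.114° = -2.4629 rad.
y = sin Δλ · cos φ₂ = (-0.6278)(0.5061) = -0.3177
x = cos φ₁ sin φ₂ − sin φ₁ cos φ₂ cos Δλ = (0.4678)(-0.8625) − (0.8838)(0.5061)(-0.7784) = -0.0553
θ = atan2(y, x) = -99.88°; adding 360° gives 260.1°.

260.1°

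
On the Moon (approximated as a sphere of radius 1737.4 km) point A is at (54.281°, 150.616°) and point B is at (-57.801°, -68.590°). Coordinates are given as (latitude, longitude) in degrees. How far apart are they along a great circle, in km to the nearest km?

4795 km

Let φ₁ = 0.9474 rad, φ₂ = -1.0088 rad, and Δλ = 2.4573 rad.
Haversine: a = sin²(Δφ/2) + cos φ₁ cos φ₂ sin²(Δλ/2) = 0.6880 + (0.5838)(0.5329)(0.8874) = 0.96404.
Central angle c = 2·arcsin(√a) = 2.76002 rad.
Distance = R·c = 1737.4 × 2.7600 ≈ 4795 km.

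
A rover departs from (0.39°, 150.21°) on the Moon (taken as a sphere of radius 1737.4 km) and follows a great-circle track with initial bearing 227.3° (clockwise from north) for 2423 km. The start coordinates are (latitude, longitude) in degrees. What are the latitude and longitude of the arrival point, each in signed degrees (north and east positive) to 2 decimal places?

-41.79°, 74.17°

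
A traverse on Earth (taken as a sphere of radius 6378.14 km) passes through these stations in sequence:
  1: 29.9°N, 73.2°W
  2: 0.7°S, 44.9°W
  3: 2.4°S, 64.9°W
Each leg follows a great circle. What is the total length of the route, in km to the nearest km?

6774 km

Leg 1→2: central angle 0.7119 rad, distance 4540.5 km.
Leg 2→3: central angle 0.3502 rad, distance 2233.5 km.
Total: 4540.5 + 2233.5 ≈ 6774 km.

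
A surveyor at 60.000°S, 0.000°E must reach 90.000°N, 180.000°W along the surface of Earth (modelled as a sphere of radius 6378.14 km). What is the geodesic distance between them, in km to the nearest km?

16698 km

With latitudes φ₁ = -60.000°, φ₂ = 90.000° and longitude difference Δλ = -180.000°:
cos c = sin φ₁ sin φ₂ + cos φ₁ cos φ₂ cos Δλ = (-0.8660)(1.0000) + (0.5000)(0.0000)(-1.0000) = -0.86603,
so c = arccos(-0.86603) = 2.61799 rad.
Distance = R·c = 6378.14 × 2.6180 ≈ 16698 km.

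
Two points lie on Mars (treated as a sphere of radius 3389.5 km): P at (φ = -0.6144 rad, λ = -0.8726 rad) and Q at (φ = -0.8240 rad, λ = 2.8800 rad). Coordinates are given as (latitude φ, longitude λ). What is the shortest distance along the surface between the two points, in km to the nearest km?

5431 km

In radians: φ₁ = -0.6144, φ₂ = -0.8240, Δλ = -144.992° = -2.5306 rad.
cos c = sin φ₁ sin φ₂ + cos φ₁ cos φ₂ cos Δλ = (-0.5765)(-0.7339) + (0.8171)(0.6793)(-0.8191) = -0.03158,
so c = arccos(-0.03158) = 1.60238 rad.
Distance = R·c = 3389.5 × 1.6024 ≈ 5431 km.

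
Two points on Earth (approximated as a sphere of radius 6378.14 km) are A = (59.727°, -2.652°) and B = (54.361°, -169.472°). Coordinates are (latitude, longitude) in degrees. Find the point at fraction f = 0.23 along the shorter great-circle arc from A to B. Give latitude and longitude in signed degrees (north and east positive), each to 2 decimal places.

74.47°, -10.80°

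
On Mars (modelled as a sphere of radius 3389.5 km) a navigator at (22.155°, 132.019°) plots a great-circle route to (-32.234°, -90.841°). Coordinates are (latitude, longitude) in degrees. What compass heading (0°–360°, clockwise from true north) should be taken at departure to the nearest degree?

114°

With φ₁ = 0.3867, φ₂ = -0.5626, Δλ = 2.3935 rad, the forward-azimuth formula gives
θ = atan2( sin Δλ cos φ₂ , cos φ₁ sin φ₂ − sin φ₁ cos φ₂ cos Δλ ) = atan2(0.5754, -0.2602) = 114.33°.
So the initial bearing is 114°.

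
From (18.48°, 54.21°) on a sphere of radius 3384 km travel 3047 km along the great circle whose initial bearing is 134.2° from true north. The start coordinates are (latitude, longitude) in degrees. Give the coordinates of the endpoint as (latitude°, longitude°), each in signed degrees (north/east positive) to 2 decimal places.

-18.73°, 90.59°

Angular distance δ = d/R = 3047/3384 = 0.90041 rad; initial bearing θ = 2.3422 rad.
sin φ₂ = sin φ₁ cos δ + cos φ₁ sin δ cos θ = (0.3170)(0.6213) + (0.9484)(0.7836)(-0.6972) = -0.3212, so φ₂ = -18.73°.
Δλ = atan2(sin θ sin δ cos φ₁, cos δ − sin φ₁ sin φ₂) = atan2(0.5328, 0.7231) = 36.384°.
λ₂ = 54.210° + 36.384° = 90.59°.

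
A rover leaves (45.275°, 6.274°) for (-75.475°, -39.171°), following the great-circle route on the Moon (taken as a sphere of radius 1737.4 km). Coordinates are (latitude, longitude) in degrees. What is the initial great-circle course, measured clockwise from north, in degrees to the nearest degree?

192°

Δλ = -45.445° = -0.7932 rad.
y = sin Δλ · cos φ₂ = (-0.7126)(0.2508) = -0.1787
x = cos φ₁ sin φ₂ − sin φ₁ cos φ₂ cos Δλ = (0.7037)(-0.9680) − (0.7105)(0.2508)(0.7016) = -0.8062
θ = atan2(y, x) = -167.50°; adding 360° gives 192°.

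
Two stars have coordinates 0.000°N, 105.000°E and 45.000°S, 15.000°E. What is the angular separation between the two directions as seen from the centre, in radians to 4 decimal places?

With latitudes φ₁ = 0.000°, φ₂ = -45.000° and longitude difference Δλ = -90.000°:
Haversine: a = sin²(Δφ/2) + cos φ₁ cos φ₂ sin²(Δλ/2) = 0.1464 + (1.0000)(0.7071)(0.5000) = 0.50000.
Central angle c = 2·arcsin(√a) = 1.57080 rad.
So the angular separation is 1.5708 rad.

1.5708 rad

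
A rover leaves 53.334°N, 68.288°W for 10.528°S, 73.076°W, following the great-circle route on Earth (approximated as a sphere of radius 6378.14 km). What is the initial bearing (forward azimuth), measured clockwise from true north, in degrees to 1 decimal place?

185.2°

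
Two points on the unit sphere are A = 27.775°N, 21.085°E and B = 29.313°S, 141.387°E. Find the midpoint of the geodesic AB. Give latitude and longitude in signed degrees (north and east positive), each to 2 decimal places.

-1.54°, 80.51°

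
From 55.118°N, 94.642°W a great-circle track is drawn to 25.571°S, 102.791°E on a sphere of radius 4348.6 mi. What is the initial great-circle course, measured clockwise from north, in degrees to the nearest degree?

With φ₁ = 0.9620, φ₂ = -0.4463, Δλ = -2.8373 rad, the forward-azimuth formula gives
θ = atan2( sin Δλ cos φ₂ , cos φ₁ sin φ₂ − sin φ₁ cos φ₂ cos Δλ ) = atan2(-0.2702, 0.4591) = -30.48°.
Adding 360° brings this into [0°, 360°): 330°.

330°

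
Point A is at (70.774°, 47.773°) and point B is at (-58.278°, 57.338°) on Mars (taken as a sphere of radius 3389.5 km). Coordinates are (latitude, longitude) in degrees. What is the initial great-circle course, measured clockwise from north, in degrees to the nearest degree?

174°

Δλ = 9.565° = 0.1669 rad.
y = sin Δλ · cos φ₂ = (0.1662)(0.5258) = 0.0874
x = cos φ₁ sin φ₂ − sin φ₁ cos φ₂ cos Δλ = (0.3293)(-0.8506) − (0.9442)(0.5258)(0.9861) = -0.7697
θ = atan2(y, x) = 173.52°, so the bearing is 174°.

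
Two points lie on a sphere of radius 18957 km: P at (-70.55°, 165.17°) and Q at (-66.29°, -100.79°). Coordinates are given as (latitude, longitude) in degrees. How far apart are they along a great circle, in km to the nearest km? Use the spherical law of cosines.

10376 km

In radians: φ₁ = -1.2313, φ₂ = -1.1570, Δλ = 94.040° = 1.6413 rad.
cos c = sin φ₁ sin φ₂ + cos φ₁ cos φ₂ cos Δλ = (-0.9429)(-0.9156) + (0.3330)(0.4021)(-0.0705) = 0.85391,
so c = arccos(0.85391) = 0.54735 rad.
Distance = R·c = 18957 × 0.5473 ≈ 10376 km.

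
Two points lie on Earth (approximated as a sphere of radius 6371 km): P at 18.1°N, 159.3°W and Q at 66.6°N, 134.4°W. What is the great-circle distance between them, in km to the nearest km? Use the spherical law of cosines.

5686 km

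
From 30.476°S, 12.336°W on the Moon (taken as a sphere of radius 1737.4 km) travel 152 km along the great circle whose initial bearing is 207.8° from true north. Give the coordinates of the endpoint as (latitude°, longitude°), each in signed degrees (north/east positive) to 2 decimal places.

-34.88°, -15.18°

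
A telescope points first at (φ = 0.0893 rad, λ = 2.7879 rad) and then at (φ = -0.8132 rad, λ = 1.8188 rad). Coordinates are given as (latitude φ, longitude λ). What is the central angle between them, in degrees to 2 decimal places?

71.18°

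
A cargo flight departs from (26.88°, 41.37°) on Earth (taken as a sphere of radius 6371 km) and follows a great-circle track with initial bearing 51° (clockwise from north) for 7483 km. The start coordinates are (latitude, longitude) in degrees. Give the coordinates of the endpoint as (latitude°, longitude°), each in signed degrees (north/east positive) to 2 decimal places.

43.82°, 124.86°

Angular distance δ = d/R = 7483/6371 = 1.17454 rad; initial bearing θ = 0.8901 rad.
sin φ₂ = sin φ₁ cos δ + cos φ₁ sin δ cos θ = (0.4521)(0.3860) + (0.8920)(0.9225)(0.6293) = 0.6923, so φ₂ = 43.82°.
Δλ = atan2(sin θ sin δ cos φ₁, cos δ − sin φ₁ sin φ₂) = atan2(0.6395, 0.0729) = 83.492°.
λ₂ = 41.370° + 83.492° = 124.86°.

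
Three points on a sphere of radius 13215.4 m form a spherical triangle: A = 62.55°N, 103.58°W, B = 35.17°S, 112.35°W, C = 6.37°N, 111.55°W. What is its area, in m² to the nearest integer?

5314889 m²

Side lengths (central angles): a = 0.7251, b = 0.9858, c = 1.7100 rad; semiperimeter s = 1.7105.
By l'Huilier's theorem, tan(E/4) = √[tan(s/2) tan((s−a)/2) tan((s−b)/2) tan((s−c)/2)], giving spherical excess E = 0.0304 rad.
Area = E·R² = 0.0304 × (13215.4)² ≈ 5314889 m².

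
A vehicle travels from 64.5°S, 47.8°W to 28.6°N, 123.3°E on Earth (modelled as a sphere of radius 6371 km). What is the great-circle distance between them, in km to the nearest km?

Let φ₁ = -1.1257 rad, φ₂ = 0.4992 rad, and Δλ = 2.9863 rad.
cos c = sin φ₁ sin φ₂ + cos φ₁ cos φ₂ cos Δλ = (-0.9026)(0.4787) + (0.4305)(0.8780)(-0.9880) = -0.80549,
so c = arccos(-0.80549) = 2.50730 rad.
Distance = R·c = 6371 × 2.5073 ≈ 15974 km.

15974 km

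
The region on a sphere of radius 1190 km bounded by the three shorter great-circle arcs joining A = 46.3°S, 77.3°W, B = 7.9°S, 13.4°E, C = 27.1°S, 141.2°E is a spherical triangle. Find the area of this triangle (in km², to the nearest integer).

3065645 km²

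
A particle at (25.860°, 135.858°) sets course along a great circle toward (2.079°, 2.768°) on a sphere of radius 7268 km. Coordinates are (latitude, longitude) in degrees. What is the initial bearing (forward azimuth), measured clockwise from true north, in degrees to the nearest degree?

Δλ = -133.090° = -2.3229 rad.
y = sin Δλ · cos φ₂ = (-0.7303)(0.9993) = -0.7298
x = cos φ₁ sin φ₂ − sin φ₁ cos φ₂ cos Δλ = (0.8999)(0.0363) − (0.4362)(0.9993)(-0.6831) = 0.3304
θ = atan2(y, x) = -65.64°; adding 360° gives 294°.

294°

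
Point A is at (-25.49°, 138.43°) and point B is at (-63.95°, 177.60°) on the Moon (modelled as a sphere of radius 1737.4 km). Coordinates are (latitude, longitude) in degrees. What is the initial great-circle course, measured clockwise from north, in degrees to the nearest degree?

With φ₁ = -0.4449, φ₂ = -1.1161, Δλ = 0.6836 rad, the forward-azimuth formula gives
θ = atan2( sin Δλ cos φ₂ , cos φ₁ sin φ₂ − sin φ₁ cos φ₂ cos Δλ ) = atan2(0.2774, -0.6644) = 157.34°.
So the initial bearing is 157°.

157°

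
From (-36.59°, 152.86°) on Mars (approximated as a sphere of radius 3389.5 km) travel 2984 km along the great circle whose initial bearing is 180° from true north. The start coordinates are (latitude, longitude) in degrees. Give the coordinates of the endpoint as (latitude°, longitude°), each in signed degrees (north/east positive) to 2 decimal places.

-87.03°, 152.86°

Angular distance δ = d/R = 2984/3389.5 = 0.88037 rad; initial bearing θ = 3.1416 rad.
sin φ₂ = sin φ₁ cos δ + cos φ₁ sin δ cos θ = (-0.5961)(0.6369) + (0.8029)(0.7710)(-1.0000) = -0.9987, so φ₂ = -87.03°.
Δλ = atan2(sin θ sin δ cos φ₁, cos δ − sin φ₁ sin φ₂) = atan2(0.0000, 0.0416) = 0.000°.
λ₂ = 152.860° + 0.000° = 152.86°.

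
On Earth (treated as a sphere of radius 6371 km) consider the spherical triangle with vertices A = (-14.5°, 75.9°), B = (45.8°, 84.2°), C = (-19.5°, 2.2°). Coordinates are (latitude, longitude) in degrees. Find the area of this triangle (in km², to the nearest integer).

34418032 km²

Side lengths (central angles): a = 1.7192, b = 1.2242, c = 1.0606 rad; semiperimeter s = 2.0020.
By l'Huilier's theorem, tan(E/4) = √[tan(s/2) tan((s−a)/2) tan((s−b)/2) tan((s−c)/2)], giving spherical excess E = 0.8480 rad.
Area = E·R² = 0.8480 × (6371)² ≈ 34418032 km².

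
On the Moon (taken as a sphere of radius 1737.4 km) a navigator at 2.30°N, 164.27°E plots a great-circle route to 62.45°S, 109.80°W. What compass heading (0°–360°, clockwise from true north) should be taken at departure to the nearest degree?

153°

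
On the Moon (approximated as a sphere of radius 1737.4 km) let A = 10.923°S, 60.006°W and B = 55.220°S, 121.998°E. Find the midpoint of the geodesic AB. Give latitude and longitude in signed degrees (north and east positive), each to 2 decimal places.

-67.81°, -62.78°

Central angle δ = 1.9868 rad. Interpolating on the sphere with fraction f = 0.5:
P = [sin((1−f)δ)·A + sin(fδ)·B] / sin δ = 0.9160·A + 0.9160·B in Cartesian coordinates,
giving P = (0.1728, -0.3358, -0.9259), i.e. latitude -67.81°, longitude -62.78°.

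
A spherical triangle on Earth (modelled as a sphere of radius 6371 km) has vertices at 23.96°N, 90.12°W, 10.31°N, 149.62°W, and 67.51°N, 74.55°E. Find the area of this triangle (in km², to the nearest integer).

Side lengths (central angles): a = 1.6756, b = 1.5327, c = 1.0134 rad; semiperimeter s = 2.1108.
By l'Huilier's theorem, tan(E/4) = √[tan(s/2) tan((s−a)/2) tan((s−b)/2) tan((s−c)/2)], giving spherical excess E = 1.0415 rad.
Area = E·R² = 1.0415 × (6371)² ≈ 42272157 km².

42272157 km²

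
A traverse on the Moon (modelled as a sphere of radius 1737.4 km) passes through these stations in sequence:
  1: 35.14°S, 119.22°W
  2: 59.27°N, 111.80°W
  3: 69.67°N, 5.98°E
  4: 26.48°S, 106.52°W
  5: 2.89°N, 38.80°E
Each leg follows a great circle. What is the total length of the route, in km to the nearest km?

12130 km

Leg 1→2: central angle 1.6513 rad, distance 2868.9 km.
Leg 2→3: central angle 0.7622 rad, distance 1324.3 km.
Leg 3→4: central angle 2.1378 rad, distance 3714.2 km.
Leg 4→5: central angle 2.4304 rad, distance 4222.7 km.
Total: 2868.9 + 1324.3 + 3714.2 + 4222.7 ≈ 12130 km.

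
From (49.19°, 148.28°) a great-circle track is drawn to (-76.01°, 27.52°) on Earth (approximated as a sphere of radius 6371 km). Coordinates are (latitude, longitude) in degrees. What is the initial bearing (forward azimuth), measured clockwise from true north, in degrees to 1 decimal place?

201.0°

Δλ = -120.760° = -2.1077 rad.
y = sin Δλ · cos φ₂ = (-0.8593)(0.2418) = -0.2077
x = cos φ₁ sin φ₂ − sin φ₁ cos φ₂ cos Δλ = (0.6536)(-0.9703) − (0.7569)(0.2418)(-0.5114) = -0.5406
θ = atan2(y, x) = -158.98°; adding 360° gives 201.0°.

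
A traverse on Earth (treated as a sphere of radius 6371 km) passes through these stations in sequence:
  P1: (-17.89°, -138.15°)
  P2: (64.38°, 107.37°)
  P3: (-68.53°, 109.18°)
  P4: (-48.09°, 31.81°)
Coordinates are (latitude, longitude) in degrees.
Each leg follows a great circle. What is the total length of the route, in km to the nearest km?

32386 km

Leg P1→P2: central angle 2.0348 rad, distance 12963.5 km.
Leg P2→P3: central angle 2.3198 rad, distance 14779.6 km.
Leg P3→P4: central angle 0.7287 rad, distance 4642.8 km.
Total: 12963.5 + 14779.6 + 4642.8 ≈ 32386 km.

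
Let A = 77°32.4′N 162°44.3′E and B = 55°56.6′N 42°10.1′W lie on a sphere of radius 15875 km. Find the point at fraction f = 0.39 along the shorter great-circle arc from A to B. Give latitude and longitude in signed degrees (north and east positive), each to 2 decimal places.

82.74°, -70.17°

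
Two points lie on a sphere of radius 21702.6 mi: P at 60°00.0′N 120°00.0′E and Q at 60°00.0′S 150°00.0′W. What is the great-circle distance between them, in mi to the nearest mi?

Let φ₁ = 1.0472 rad, φ₂ = -1.0472 rad, and Δλ = 1.5708 rad.
cos c = sin φ₁ sin φ₂ + cos φ₁ cos φ₂ cos Δλ = (0.8660)(-0.8660) + (0.5000)(0.5000)(0.0000) = -0.75000,
so c = arccos(-0.75000) = 2.41886 rad.
Distance = R·c = 21702.6 × 2.4189 ≈ 52496 mi.

52496 mi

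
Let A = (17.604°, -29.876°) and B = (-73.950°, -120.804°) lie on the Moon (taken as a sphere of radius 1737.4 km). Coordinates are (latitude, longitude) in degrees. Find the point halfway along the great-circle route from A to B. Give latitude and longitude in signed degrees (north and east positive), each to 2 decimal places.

Central angle δ = 1.8702 rad. Interpolating on the sphere with fraction f = 0.5:
P = [sin((1−f)δ)·A + sin(fδ)·B] / sin δ = 0.8421·A + 0.8421·B in Cartesian coordinates,
giving P = (0.5768, -0.5998, -0.5546), i.e. latitude -33.68°, longitude -46.12°.

-33.68°, -46.12°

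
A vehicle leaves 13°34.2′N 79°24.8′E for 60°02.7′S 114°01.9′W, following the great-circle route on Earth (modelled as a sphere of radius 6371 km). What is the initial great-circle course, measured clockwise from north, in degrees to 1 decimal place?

170.9°

Δλ = 166.555° = 2.9069 rad.
y = sin Δλ · cos φ₂ = (0.2325)(0.4993) = 0.1161
x = cos φ₁ sin φ₂ − sin φ₁ cos φ₂ cos Δλ = (0.9721)(-0.8664) − (0.2346)(0.4993)(-0.9726) = -0.7283
θ = atan2(y, x) = 170.94°, so the bearing is 170.9°.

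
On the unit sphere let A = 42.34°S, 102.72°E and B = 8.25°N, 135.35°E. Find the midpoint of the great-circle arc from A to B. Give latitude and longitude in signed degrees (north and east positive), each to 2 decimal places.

-17.70°, 121.46°

The central angle between A and B is δ = 1.0246 rad.
With f = 0.5, the slerp weights are sin((1−f)δ)/sin δ = 0.5737 and sin(fδ)/sin δ = 0.5737.
Weighted sum of the unit vectors: (0.5737)·(-0.1628,0.7210,-0.6735) + (0.5737)·(-0.7041,0.6955,0.1435) = (-0.4972, 0.8126, -0.3041).
Converting back: φ = atan2(z, √(x²+y²)) = -17.70°, λ = atan2(y, x) = 121.46°.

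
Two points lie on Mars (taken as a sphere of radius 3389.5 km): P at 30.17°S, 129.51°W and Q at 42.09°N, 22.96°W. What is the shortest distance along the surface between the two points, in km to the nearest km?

With latitudes φ₁ = -30.170°, φ₂ = 42.090° and longitude difference Δλ = 106.550°:
Haversine: a = sin²(Δφ/2) + cos φ₁ cos φ₂ sin²(Δλ/2) = 0.3477 + (0.8645)(0.7421)(0.6424) = 0.75981.
Central angle c = 2·arcsin(√a) = 2.11720 rad.
Distance = R·c = 3389.5 × 2.1172 ≈ 7176 km.

7176 km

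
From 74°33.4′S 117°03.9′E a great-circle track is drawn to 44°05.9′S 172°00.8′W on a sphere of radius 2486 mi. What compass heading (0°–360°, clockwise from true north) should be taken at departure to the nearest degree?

With φ₁ = -1.3013, φ₂ = -0.7697, Δλ = 1.2378 rad, the forward-azimuth formula gives
θ = atan2( sin Δλ cos φ₂ , cos φ₁ sin φ₂ − sin φ₁ cos φ₂ cos Δλ ) = atan2(0.6787, 0.0410) = 86.55°.
So the initial bearing is 87°.

87°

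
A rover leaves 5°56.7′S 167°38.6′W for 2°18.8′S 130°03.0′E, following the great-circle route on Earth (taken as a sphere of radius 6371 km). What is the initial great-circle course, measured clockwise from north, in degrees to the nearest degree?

With φ₁ = -0.1038, φ₂ = -0.0404, Δλ = -1.0875 rad, the forward-azimuth formula gives
θ = atan2( sin Δλ cos φ₂ , cos φ₁ sin φ₂ − sin φ₁ cos φ₂ cos Δλ ) = atan2(-0.8847, 0.0079) = -89.49°.
Adding 360° brings this into [0°, 360°): 271°.

271°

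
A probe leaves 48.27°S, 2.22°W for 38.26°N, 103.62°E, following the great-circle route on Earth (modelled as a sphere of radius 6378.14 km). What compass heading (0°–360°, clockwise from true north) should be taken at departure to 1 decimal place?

Δλ = 105.840° = 1.8473 rad.
y = sin Δλ · cos φ₂ = (0.9620)(0.7852) = 0.7554
x = cos φ₁ sin φ₂ − sin φ₁ cos φ₂ cos Δλ = (0.6656)(0.6192) − (-0.7463)(0.7852)(-0.2730) = 0.2522
θ = atan2(y, x) = 71.54°, so the bearing is 71.5°.

71.5°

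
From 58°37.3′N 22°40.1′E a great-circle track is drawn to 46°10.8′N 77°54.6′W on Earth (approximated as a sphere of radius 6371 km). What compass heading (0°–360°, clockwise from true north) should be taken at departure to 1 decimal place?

305.4°

Δλ = -100.578° = -1.7554 rad.
y = sin Δλ · cos φ₂ = (-0.9830)(0.6924) = -0.6806
x = cos φ₁ sin φ₂ − sin φ₁ cos φ₂ cos Δλ = (0.5207)(0.7215) − (0.8537)(0.6924)(-0.1836) = 0.4842
θ = atan2(y, x) = -54.57°; adding 360° gives 305.4°.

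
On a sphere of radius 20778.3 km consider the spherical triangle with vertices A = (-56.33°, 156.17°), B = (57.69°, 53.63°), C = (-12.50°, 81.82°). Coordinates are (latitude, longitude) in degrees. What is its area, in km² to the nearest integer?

295815118 km²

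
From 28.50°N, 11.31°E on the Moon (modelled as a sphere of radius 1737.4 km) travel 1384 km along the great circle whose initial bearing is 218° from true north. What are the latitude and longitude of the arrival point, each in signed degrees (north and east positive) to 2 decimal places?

Angular distance δ = d/R = 1384/1737.4 = 0.79659 rad; initial bearing θ = 3.8048 rad.
sin φ₂ = sin φ₁ cos δ + cos φ₁ sin δ cos θ = (0.4772)(0.6991) + (0.8788)(0.7150)(-0.7880) = -0.1615, so φ₂ = -9.30°.
Δλ = atan2(sin θ sin δ cos φ₁, cos δ − sin φ₁ sin φ₂) = atan2(-0.3868, 0.7762) = -26.490°.
λ₂ = 11.310° − 26.490° = -15.18°.

-9.30°, -15.18°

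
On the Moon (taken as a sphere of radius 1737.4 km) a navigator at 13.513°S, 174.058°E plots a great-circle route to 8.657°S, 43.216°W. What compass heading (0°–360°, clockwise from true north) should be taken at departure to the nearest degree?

119°

With φ₁ = -0.2358, φ₂ = -0.1511, Δλ = 2.4910 rad, the forward-azimuth formula gives
θ = atan2( sin Δλ cos φ₂ , cos φ₁ sin φ₂ − sin φ₁ cos φ₂ cos Δλ ) = atan2(0.5987, -0.3302) = 118.87°.
So the initial bearing is 119°.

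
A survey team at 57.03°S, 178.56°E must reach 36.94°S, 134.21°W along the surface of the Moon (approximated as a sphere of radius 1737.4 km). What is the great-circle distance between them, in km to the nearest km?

In radians: φ₁ = -0.9954, φ₂ = -0.6447, Δλ = 47.230° = 0.8243 rad.
cos c = sin φ₁ sin φ₂ + cos φ₁ cos φ₂ cos Δλ = (-0.8390)(-0.6010) + (0.5442)(0.7993)(0.6791) = 0.79956,
so c = arccos(0.79956) = 0.64424 rad.
Distance = R·c = 1737.4 × 0.6442 ≈ 1119 km.

1119 km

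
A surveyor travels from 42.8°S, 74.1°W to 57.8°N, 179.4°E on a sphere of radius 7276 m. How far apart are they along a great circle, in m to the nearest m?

With latitudes φ₁ = -42.800°, φ₂ = 57.800° and longitude difference Δλ = -106.500°:
cos c = sin φ₁ sin φ₂ + cos φ₁ cos φ₂ cos Δλ = (-0.6794)(0.8462) + (0.7337)(0.5329)(-0.2840) = -0.68598,
so c = arccos(-0.68598) = 2.32675 rad.
Distance = R·c = 7276 × 2.3268 ≈ 16929 m.

16929 m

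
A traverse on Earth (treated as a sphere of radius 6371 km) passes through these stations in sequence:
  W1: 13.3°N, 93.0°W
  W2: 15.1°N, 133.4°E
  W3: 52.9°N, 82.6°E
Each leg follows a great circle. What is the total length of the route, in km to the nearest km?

Leg W1→W2: central angle 2.1994 rad, distance 14012.4 km.
Leg W2→W3: central angle 0.9571 rad, distance 6098.0 km.
Total: 14012.4 + 6098.0 ≈ 20110 km.

20110 km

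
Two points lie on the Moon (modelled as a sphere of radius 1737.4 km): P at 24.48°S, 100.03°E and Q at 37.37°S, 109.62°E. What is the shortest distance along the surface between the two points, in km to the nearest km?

Let φ₁ = -0.4273 rad, φ₂ = -0.6522 rad, and Δλ = 0.1674 rad.
cos c = sin φ₁ sin φ₂ + cos φ₁ cos φ₂ cos Δλ = (-0.4144)(-0.6070) + (0.9101)(0.7947)(0.9860) = 0.96469,
so c = arccos(0.96469) = 0.26652 rad.
Distance = R·c = 1737.4 × 0.2665 ≈ 463 km.

463 km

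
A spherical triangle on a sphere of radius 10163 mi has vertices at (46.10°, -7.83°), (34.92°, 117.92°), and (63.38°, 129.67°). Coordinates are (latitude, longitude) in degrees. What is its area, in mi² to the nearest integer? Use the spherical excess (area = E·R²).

30008732 mi²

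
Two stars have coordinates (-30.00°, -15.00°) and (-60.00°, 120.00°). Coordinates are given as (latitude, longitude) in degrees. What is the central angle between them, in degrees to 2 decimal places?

Let φ₁ = -0.5236 rad, φ₂ = -1.0472 rad, and Δλ = 2.3562 rad.
Haversine: a = sin²(Δφ/2) + cos φ₁ cos φ₂ sin²(Δλ/2) = 0.0670 + (0.8660)(0.5000)(0.8536) = 0.43659.
Central angle c = 2·arcsin(√a) = 1.44363 rad.
So the angular separation is 82.71°.

82.71°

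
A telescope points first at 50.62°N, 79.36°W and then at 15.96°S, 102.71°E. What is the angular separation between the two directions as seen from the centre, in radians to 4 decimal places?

2.5360 rad

In radians: φ₁ = 0.8835, φ₂ = -0.2786, Δλ = -177.930° = -3.1055 rad.
cos c = sin φ₁ sin φ₂ + cos φ₁ cos φ₂ cos Δλ = (0.7730)(-0.2750) + (0.6345)(0.9615)(-0.9993) = -0.82214,
so c = arccos(-0.82214) = 2.53596 rad.
So the angular separation is 2.5360 rad.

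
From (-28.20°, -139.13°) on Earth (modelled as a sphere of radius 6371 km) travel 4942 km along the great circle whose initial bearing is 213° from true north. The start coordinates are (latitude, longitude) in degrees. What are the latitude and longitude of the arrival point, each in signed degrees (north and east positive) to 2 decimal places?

-58.75°, 173.55°

Angular distance δ = d/R = 4942/6371 = 0.77570 rad; initial bearing θ = 3.7176 rad.
sin φ₂ = sin φ₁ cos δ + cos φ₁ sin δ cos θ = (-0.4726)(0.7139) + (0.8813)(0.7002)(-0.8387) = -0.8549, so φ₂ = -58.75°.
Δλ = atan2(sin θ sin δ cos φ₁, cos δ − sin φ₁ sin φ₂) = atan2(-0.3361, 0.3099) = -47.319°.
λ₂ = -139.130° − 47.319° = -186.45° → 173.55° after wrapping to (−180°, 180°].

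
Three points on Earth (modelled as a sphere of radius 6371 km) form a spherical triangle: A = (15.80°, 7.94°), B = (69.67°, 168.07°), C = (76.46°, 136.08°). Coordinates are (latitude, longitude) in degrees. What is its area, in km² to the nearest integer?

2672257 km²

Side lengths (central angles): a = 0.1971, b = 1.4449, c = 1.6299 rad; semiperimeter s = 1.6360.
By l'Huilier's theorem, tan(E/4) = √[tan(s/2) tan((s−a)/2) tan((s−b)/2) tan((s−c)/2)], giving spherical excess E = 0.0658 rad.
Area = E·R² = 0.0658 × (6371)² ≈ 2672257 km².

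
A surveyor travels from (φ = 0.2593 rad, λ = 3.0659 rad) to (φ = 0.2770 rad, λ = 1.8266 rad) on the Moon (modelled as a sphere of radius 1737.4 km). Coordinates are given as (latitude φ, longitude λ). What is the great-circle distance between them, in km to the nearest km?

2066 km

Let φ₁ = 0.2593 rad, φ₂ = 0.2770 rad, and Δλ = -1.2393 rad.
cos c = sin φ₁ sin φ₂ + cos φ₁ cos φ₂ cos Δλ = (0.2564)(0.2735) + (0.9666)(0.9619)(0.3255) = 0.37271,
so c = arccos(0.37271) = 1.18887 rad.
Distance = R·c = 1737.4 × 1.1889 ≈ 2066 km.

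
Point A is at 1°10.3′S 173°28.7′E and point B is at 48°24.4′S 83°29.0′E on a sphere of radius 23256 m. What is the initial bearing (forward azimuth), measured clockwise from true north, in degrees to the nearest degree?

222°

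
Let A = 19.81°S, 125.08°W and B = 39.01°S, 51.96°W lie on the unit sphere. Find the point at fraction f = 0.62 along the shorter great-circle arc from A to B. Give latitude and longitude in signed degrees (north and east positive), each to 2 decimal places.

The central angle between A and B is δ = 1.1312 rad.
With f = 0.62, the slerp weights are sin((1−f)δ)/sin δ = 0.4605 and sin(fδ)/sin δ = 0.7130.
Weighted sum of the unit vectors: (0.4605)·(-0.5407,-0.7699,-0.3389) + (0.7130)·(0.4788,-0.6120,-0.6295) = (0.0924, -0.7909, -0.6049).
Converting back: φ = atan2(z, √(x²+y²)) = -37.22°, λ = atan2(y, x) = -83.34°.

-37.22°, -83.34°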